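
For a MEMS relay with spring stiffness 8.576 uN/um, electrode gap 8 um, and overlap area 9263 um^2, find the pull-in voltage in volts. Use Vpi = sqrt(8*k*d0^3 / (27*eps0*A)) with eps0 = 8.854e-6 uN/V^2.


Step 1: Compute numerator: 8 * k * d0^3 = 8 * 8.576 * 8^3 = 35127.296
Step 2: Compute denominator: 27 * eps0 * A = 27 * 8.854e-6 * 9263 = 2.214394
Step 3: Vpi = sqrt(35127.296 / 2.214394)
Vpi = 125.95 V


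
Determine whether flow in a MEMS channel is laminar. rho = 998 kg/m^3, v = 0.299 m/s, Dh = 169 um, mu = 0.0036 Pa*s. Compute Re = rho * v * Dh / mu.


Step 1: Convert Dh to meters: Dh = 169e-6 m
Step 2: Re = rho * v * Dh / mu
Re = 998 * 0.299 * 169e-6 / 0.0036
Re = 14.008
Since Re = 14.008 is below ~2300, the flow is laminar.


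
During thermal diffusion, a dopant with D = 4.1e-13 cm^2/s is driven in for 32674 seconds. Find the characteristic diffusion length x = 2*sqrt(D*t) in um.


Step 1: Compute D*t = 4.1e-13 * 32674 = 1.339634e-08 cm^2
Step 2: sqrt(D*t) = 1.15743e-04 cm
Step 3: x = 2 * 1.15743e-04 cm = 2.31486e-04 cm
Step 4: Convert to um (1 cm = 1e4 um): x = 2.315 um


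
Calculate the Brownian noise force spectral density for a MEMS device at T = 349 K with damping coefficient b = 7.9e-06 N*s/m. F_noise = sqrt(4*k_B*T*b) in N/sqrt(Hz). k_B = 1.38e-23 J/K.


Step 1: Compute 4 * k_B * T * b
= 4 * 1.38e-23 * 349 * 7.9e-06
= 1.5219e-25 N^2/Hz
Step 2: F_noise = sqrt(1.5219e-25)
F_noise = 3.90e-13 N/sqrt(Hz)


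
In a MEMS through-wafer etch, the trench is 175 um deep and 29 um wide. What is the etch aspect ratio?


Step 1: AR = depth / width
Step 2: AR = 175 / 29
AR = 6.0


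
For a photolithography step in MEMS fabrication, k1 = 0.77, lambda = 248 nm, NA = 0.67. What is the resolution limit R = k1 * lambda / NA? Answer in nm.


Step 1: Identify values: k1 = 0.77, lambda = 248 nm, NA = 0.67
Step 2: R = k1 * lambda / NA
R = 0.77 * 248 / 0.67
R = 285.0 nm


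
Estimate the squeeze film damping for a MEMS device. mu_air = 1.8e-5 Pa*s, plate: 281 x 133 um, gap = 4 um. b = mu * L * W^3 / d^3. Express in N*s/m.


Step 1: Convert to SI.
L = 281e-6 m, W = 133e-6 m, d = 4e-6 m
Step 2: W^3 = (133e-6)^3 = 2.35e-12 m^3
Step 3: d^3 = (4e-6)^3 = 6.40e-17 m^3
Step 4: b = 1.8e-5 * 281e-6 * 2.35e-12 / 6.40e-17
b = 1.86e-04 N*s/m


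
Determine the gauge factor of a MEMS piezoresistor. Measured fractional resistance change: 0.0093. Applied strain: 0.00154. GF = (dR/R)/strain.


Step 1: Identify values.
dR/R = 0.0093, strain = 0.00154
Step 2: GF = (dR/R) / strain = 0.0093 / 0.00154
GF = 6.0


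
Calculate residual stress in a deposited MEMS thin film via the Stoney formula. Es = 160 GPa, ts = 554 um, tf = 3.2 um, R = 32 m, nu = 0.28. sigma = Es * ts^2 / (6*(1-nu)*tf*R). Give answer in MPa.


Step 1: Compute numerator: Es * ts^2 = 160 * 554^2 = 49106560 (GPa*um^2)
Step 2: Compute denominator (R in um): 6*(1-nu)*tf*R = 6*0.72*3.2*32e6 = 442368000.0 (um^2)
Step 3: sigma (GPa) = 49106560 / 442368000.0 = 1.11008e-01 GPa
Step 4: Convert to MPa (x1000): sigma = 111.0 MPa


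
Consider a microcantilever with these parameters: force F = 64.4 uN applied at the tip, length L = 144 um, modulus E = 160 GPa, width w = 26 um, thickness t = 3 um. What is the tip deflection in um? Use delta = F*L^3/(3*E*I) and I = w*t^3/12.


Step 1: Calculate the second moment of area.
I = w * t^3 / 12 = 26 * 3^3 / 12 = 58.5 um^4
Step 2: Convert E to consistent units (1 GPa = 1000 uN/um^2).
E = 160 GPa = 160000 uN/um^2
Step 3: Calculate tip deflection.
delta = F * L^3 / (3 * E * I)
delta = 64.4 * 144^3 / (3 * 160000 * 58.5)
delta = 6.8482 um


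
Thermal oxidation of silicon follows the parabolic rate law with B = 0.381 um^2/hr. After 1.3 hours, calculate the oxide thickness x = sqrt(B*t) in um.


Step 1: Compute B*t = 0.381 * 1.3 = 0.4953
Step 2: x = sqrt(0.4953)
x = 0.704 um


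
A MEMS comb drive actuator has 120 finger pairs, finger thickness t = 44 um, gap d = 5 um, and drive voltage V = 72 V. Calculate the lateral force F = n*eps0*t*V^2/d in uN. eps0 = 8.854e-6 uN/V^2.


Step 1: Parameters: n=120, eps0=8.854e-6 uN/V^2, t=44 um, V=72 V, d=5 um
Step 2: V^2 = 5184
Step 3: F = 120 * 8.854e-6 * 44 * 5184 / 5
F = 48.469 uN


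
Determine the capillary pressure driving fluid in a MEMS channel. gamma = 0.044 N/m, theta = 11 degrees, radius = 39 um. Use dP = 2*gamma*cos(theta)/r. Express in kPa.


Step 1: cos(11 deg) = 0.9816
Step 2: Convert r to m: r = 39e-6 m
Step 3: dP = 2 * 0.044 * 0.9816 / 39e-6 = 2214.9 Pa
Step 4: Convert Pa to kPa (divide by 1000).
dP = 2.21 kPa


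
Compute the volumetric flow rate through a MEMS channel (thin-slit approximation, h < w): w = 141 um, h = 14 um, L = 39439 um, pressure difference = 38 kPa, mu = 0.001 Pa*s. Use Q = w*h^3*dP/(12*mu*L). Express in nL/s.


Step 1: Convert all dimensions to SI (meters).
w = 141e-6 m, h = 14e-6 m, L = 39439e-6 m, dP = 38e3 Pa
Step 2: Q = w * h^3 * dP / (12 * mu * L)
Q = 141e-6 * (14e-6)^3 * 38e3 / (12 * 0.001 * 39439e-6) = 3.106559e-11 m^3/s
Step 3: Convert Q from m^3/s to nL/s (1 m^3 = 1e12 nL, so multiply by 1e12).
Q = 31.066 nL/s


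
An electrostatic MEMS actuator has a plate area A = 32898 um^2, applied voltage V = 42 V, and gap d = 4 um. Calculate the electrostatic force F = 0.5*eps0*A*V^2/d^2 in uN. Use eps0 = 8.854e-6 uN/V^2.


Step 1: Identify parameters.
eps0 = 8.854e-6 uN/V^2, A = 32898 um^2, V = 42 V, d = 4 um
Step 2: Compute V^2 = 42^2 = 1764
Step 3: Compute d^2 = 4^2 = 16
Step 4: F = 0.5 * 8.854e-6 * 32898 * 1764 / 16
F = 16.057 uN


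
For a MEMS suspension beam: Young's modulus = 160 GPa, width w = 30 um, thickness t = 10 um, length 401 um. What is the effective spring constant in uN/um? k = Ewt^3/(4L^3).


Step 1: Convert E to consistent units (1 GPa = 1000 uN/um^2).
E = 160 GPa = 160000 uN/um^2
Step 2: Compute t^3 = 10^3 = 1000
Step 3: Compute L^3 = 401^3 = 64481201
Step 4: k = 160000 * 30 * 1000 / (4 * 64481201)
k = 18.6101 uN/um


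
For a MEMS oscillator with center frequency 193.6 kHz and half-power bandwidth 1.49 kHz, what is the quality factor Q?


Step 1: Q = f0 / bandwidth
Step 2: Q = 193.6 / 1.49
Q = 129.9


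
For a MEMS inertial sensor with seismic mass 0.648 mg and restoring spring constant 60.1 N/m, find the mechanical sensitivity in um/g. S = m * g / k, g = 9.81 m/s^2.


Step 1: Convert mass: m = 0.648 mg = 6.48e-07 kg
Step 2: S = m * g / k = 6.48e-07 * 9.81 / 60.1
Step 3: S = 1.06e-07 m/g
Step 4: Convert to um/g: S = 0.106 um/g


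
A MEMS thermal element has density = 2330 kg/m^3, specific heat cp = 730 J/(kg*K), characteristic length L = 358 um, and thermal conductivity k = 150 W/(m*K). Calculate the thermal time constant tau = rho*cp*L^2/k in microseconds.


Step 1: Convert L to m: L = 358e-6 m
Step 2: L^2 = (358e-6)^2 = 1.28164e-07 m^2
Step 3: tau = 2330 * 730 * 1.28164e-07 / 150 = 1.45329432e-03 s
Step 4: Convert to microseconds (multiply by 1e6).
tau = 1453.294 us


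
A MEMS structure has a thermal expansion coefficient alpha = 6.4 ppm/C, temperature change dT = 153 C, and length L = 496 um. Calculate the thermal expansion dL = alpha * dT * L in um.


Step 1: Convert CTE: alpha = 6.4 ppm/C = 6.4e-6 /C
Step 2: dL = 6.4e-6 * 153 * 496
dL = 0.4857 um


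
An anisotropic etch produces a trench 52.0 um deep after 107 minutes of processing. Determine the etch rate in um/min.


Step 1: Etch rate = depth / time
Step 2: rate = 52.0 / 107
rate = 0.486 um/min


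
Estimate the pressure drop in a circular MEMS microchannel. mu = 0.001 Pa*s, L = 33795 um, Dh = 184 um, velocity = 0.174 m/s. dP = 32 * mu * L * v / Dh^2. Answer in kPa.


Step 1: Convert to SI: L = 33795e-6 m, Dh = 184e-6 m
Step 2: dP = 32 * 0.001 * 33795e-6 * 0.174 / (184e-6)^2
Step 3: dP = 5557.97 Pa
Step 4: Convert to kPa: dP = 5.56 kPa


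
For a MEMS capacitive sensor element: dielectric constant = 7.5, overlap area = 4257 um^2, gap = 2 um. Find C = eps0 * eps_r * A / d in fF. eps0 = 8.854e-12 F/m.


Step 1: Convert area to m^2: A = 4257e-12 m^2
Step 2: Convert gap to m: d = 2e-6 m
Step 3: C = eps0 * eps_r * A / d
C = 8.854e-12 * 7.5 * 4257e-12 / 2e-6
Step 4: Convert to fF (multiply by 1e15).
C = 141.34 fF


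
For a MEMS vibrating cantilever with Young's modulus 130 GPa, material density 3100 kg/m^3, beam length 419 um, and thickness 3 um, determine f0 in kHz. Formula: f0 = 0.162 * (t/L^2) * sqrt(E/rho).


Step 1: Convert units to SI.
t_SI = 3e-6 m, L_SI = 419e-6 m
Step 2: Calculate sqrt(E/rho).
sqrt(130e9 / 3100) = 6475.76 m/s
Step 3: Compute f0.
f0 = 0.162 * 3e-6 / (419e-6)^2 * 6475.76 = 17926.6 Hz = 17.93 kHz


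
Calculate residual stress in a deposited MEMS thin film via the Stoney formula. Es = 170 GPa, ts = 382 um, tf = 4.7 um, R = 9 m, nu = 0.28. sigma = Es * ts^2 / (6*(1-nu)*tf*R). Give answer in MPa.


Step 1: Compute numerator: Es * ts^2 = 170 * 382^2 = 24807080 (GPa*um^2)
Step 2: Compute denominator (R in um): 6*(1-nu)*tf*R = 6*0.72*4.7*9e6 = 182736000.0 (um^2)
Step 3: sigma (GPa) = 24807080 / 182736000.0 = 1.35754e-01 GPa
Step 4: Convert to MPa (x1000): sigma = 135.8 MPa


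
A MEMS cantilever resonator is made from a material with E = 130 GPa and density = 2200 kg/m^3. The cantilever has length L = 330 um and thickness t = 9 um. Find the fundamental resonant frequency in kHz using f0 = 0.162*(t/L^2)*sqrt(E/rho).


Step 1: Convert units to SI.
t_SI = 9e-6 m, L_SI = 330e-6 m
Step 2: Calculate sqrt(E/rho).
sqrt(130e9 / 2200) = 7687.06 m/s
Step 3: Compute f0.
f0 = 0.162 * 9e-6 / (330e-6)^2 * 7687.06 = 102917.7 Hz = 102.92 kHz


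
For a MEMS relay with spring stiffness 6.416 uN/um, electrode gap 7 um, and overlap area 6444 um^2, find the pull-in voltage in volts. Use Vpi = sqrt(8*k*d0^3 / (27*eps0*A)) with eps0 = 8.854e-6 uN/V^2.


Step 1: Compute numerator: 8 * k * d0^3 = 8 * 6.416 * 7^3 = 17605.504
Step 2: Compute denominator: 27 * eps0 * A = 27 * 8.854e-6 * 6444 = 1.54049
Step 3: Vpi = sqrt(17605.504 / 1.54049)
Vpi = 106.9 V


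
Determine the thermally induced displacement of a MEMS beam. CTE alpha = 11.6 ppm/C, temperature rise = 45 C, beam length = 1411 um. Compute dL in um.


Step 1: Convert CTE: alpha = 11.6 ppm/C = 11.6e-6 /C
Step 2: dL = 11.6e-6 * 45 * 1411
dL = 0.7365 um


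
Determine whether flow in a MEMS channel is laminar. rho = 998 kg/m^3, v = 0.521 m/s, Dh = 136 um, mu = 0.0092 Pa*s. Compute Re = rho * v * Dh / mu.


Step 1: Convert Dh to meters: Dh = 136e-6 m
Step 2: Re = rho * v * Dh / mu
Re = 998 * 0.521 * 136e-6 / 0.0092
Re = 7.686
Since Re = 7.686 is below ~2300, the flow is laminar.


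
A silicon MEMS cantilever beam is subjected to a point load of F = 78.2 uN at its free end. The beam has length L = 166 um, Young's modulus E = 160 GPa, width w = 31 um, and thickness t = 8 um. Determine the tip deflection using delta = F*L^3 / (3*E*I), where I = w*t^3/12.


Step 1: Calculate the second moment of area.
I = w * t^3 / 12 = 31 * 8^3 / 12 = 1322.6667 um^4
Step 2: Convert E to consistent units (1 GPa = 1000 uN/um^2).
E = 160 GPa = 160000 uN/um^2
Step 3: Calculate tip deflection.
delta = F * L^3 / (3 * E * I)
delta = 78.2 * 166^3 / (3 * 160000 * 1322.6667)
delta = 0.5634 um


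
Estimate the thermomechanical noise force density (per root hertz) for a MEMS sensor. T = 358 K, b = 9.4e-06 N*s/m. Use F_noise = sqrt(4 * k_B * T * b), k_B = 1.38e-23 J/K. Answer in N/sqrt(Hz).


Step 1: Compute 4 * k_B * T * b
= 4 * 1.38e-23 * 358 * 9.4e-06
= 1.8576e-25 N^2/Hz
Step 2: F_noise = sqrt(1.8576e-25)
F_noise = 4.31e-13 N/sqrt(Hz)


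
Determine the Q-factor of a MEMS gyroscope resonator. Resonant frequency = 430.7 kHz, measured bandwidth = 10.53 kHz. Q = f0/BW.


Step 1: Q = f0 / bandwidth
Step 2: Q = 430.7 / 10.53
Q = 40.9


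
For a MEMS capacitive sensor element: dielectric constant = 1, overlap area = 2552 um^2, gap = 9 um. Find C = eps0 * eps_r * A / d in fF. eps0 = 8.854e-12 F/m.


Step 1: Convert area to m^2: A = 2552e-12 m^2
Step 2: Convert gap to m: d = 9e-6 m
Step 3: C = eps0 * eps_r * A / d
C = 8.854e-12 * 1 * 2552e-12 / 9e-6
Step 4: Convert to fF (multiply by 1e15).
C = 2.51 fF


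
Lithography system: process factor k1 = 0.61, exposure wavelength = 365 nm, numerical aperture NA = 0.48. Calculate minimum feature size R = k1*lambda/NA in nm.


Step 1: Identify values: k1 = 0.61, lambda = 365 nm, NA = 0.48
Step 2: R = k1 * lambda / NA
R = 0.61 * 365 / 0.48
R = 463.9 nm


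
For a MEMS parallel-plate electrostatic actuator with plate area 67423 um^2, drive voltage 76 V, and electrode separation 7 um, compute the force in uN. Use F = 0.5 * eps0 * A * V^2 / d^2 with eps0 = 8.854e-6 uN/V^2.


Step 1: Identify parameters.
eps0 = 8.854e-6 uN/V^2, A = 67423 um^2, V = 76 V, d = 7 um
Step 2: Compute V^2 = 76^2 = 5776
Step 3: Compute d^2 = 7^2 = 49
Step 4: F = 0.5 * 8.854e-6 * 67423 * 5776 / 49
F = 35.184 uN


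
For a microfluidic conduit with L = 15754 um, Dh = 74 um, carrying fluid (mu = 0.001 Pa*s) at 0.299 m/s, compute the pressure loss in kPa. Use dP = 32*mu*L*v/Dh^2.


Step 1: Convert to SI: L = 15754e-6 m, Dh = 74e-6 m
Step 2: dP = 32 * 0.001 * 15754e-6 * 0.299 / (74e-6)^2
Step 3: dP = 27526.35 Pa
Step 4: Convert to kPa: dP = 27.53 kPa


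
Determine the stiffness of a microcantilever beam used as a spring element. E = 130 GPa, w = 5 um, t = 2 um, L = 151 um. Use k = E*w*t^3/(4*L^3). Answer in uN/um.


Step 1: Convert E to consistent units (1 GPa = 1000 uN/um^2).
E = 130 GPa = 130000 uN/um^2
Step 2: Compute t^3 = 2^3 = 8
Step 3: Compute L^3 = 151^3 = 3442951
Step 4: k = 130000 * 5 * 8 / (4 * 3442951)
k = 0.3776 uN/um


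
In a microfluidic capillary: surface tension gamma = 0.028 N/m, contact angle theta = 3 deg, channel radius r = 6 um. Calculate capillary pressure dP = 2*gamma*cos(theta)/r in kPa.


Step 1: cos(3 deg) = 0.9986
Step 2: Convert r to m: r = 6e-6 m
Step 3: dP = 2 * 0.028 * 0.9986 / 6e-6 = 9320.3 Pa
Step 4: Convert Pa to kPa (divide by 1000).
dP = 9.32 kPa


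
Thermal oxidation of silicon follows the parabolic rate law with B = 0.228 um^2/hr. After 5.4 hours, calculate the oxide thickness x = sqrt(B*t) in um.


Step 1: Compute B*t = 0.228 * 5.4 = 1.2312
Step 2: x = sqrt(1.2312)
x = 1.11 um


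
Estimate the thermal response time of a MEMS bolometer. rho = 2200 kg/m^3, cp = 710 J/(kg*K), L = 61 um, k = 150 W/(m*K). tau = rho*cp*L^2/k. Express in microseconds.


Step 1: Convert L to m: L = 61e-6 m
Step 2: L^2 = (61e-6)^2 = 3.721e-09 m^2
Step 3: tau = 2200 * 710 * 3.721e-09 / 150 = 3.874801e-05 s
Step 4: Convert to microseconds (multiply by 1e6).
tau = 38.748 us


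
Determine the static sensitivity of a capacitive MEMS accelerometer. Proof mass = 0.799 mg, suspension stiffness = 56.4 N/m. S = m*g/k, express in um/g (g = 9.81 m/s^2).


Step 1: Convert mass: m = 0.799 mg = 7.99e-07 kg
Step 2: S = m * g / k = 7.99e-07 * 9.81 / 56.4
Step 3: S = 1.39e-07 m/g
Step 4: Convert to um/g: S = 0.139 um/g


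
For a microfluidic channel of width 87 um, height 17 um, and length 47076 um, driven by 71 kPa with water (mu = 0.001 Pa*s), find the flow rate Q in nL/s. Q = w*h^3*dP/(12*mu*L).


Step 1: Convert all dimensions to SI (meters).
w = 87e-6 m, h = 17e-6 m, L = 47076e-6 m, dP = 71e3 Pa
Step 2: Q = w * h^3 * dP / (12 * mu * L)
Q = 87e-6 * (17e-6)^3 * 71e3 / (12 * 0.001 * 47076e-6) = 5.372094e-11 m^3/s
Step 3: Convert Q from m^3/s to nL/s (1 m^3 = 1e12 nL, so multiply by 1e12).
Q = 53.721 nL/s


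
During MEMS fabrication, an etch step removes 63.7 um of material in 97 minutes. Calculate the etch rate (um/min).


Step 1: Etch rate = depth / time
Step 2: rate = 63.7 / 97
rate = 0.657 um/min


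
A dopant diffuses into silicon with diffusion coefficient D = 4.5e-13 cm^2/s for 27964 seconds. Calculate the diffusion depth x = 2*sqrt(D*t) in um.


Step 1: Compute D*t = 4.5e-13 * 27964 = 1.25838e-08 cm^2
Step 2: sqrt(D*t) = 1.12178e-04 cm
Step 3: x = 2 * 1.12178e-04 cm = 2.24356e-04 cm
Step 4: Convert to um (1 cm = 1e4 um): x = 2.244 um


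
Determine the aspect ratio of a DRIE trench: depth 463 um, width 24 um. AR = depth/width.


Step 1: AR = depth / width
Step 2: AR = 463 / 24
AR = 19.3


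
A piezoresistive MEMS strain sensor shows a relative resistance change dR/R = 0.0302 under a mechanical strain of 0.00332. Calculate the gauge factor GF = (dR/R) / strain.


Step 1: Identify values.
dR/R = 0.0302, strain = 0.00332
Step 2: GF = (dR/R) / strain = 0.0302 / 0.00332
GF = 9.1


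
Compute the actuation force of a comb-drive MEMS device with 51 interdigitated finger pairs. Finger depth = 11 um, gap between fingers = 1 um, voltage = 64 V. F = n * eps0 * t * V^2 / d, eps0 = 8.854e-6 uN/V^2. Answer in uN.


Step 1: Parameters: n=51, eps0=8.854e-6 uN/V^2, t=11 um, V=64 V, d=1 um
Step 2: V^2 = 4096
Step 3: F = 51 * 8.854e-6 * 11 * 4096 / 1
F = 20.345 uN


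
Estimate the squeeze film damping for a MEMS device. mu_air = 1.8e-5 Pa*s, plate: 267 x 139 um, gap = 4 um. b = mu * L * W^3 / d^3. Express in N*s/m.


Step 1: Convert to SI.
L = 267e-6 m, W = 139e-6 m, d = 4e-6 m
Step 2: W^3 = (139e-6)^3 = 2.69e-12 m^3
Step 3: d^3 = (4e-6)^3 = 6.40e-17 m^3
Step 4: b = 1.8e-5 * 267e-6 * 2.69e-12 / 6.40e-17
b = 2.02e-04 N*s/m


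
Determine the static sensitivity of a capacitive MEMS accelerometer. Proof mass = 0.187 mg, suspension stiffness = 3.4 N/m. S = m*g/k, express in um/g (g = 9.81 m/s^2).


Step 1: Convert mass: m = 0.187 mg = 1.87e-07 kg
Step 2: S = m * g / k = 1.87e-07 * 9.81 / 3.4
Step 3: S = 5.40e-07 m/g
Step 4: Convert to um/g: S = 0.54 um/g


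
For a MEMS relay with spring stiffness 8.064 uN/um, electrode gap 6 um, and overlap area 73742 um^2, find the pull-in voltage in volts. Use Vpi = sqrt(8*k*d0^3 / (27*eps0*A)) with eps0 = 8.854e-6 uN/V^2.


Step 1: Compute numerator: 8 * k * d0^3 = 8 * 8.064 * 6^3 = 13934.592
Step 2: Compute denominator: 27 * eps0 * A = 27 * 8.854e-6 * 73742 = 17.628615
Step 3: Vpi = sqrt(13934.592 / 17.628615)
Vpi = 28.11 V


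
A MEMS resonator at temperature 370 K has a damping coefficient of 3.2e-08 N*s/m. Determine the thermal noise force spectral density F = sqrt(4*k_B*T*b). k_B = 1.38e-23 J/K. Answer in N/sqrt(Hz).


Step 1: Compute 4 * k_B * T * b
= 4 * 1.38e-23 * 370 * 3.2e-08
= 6.5357e-28 N^2/Hz
Step 2: F_noise = sqrt(6.5357e-28)
F_noise = 2.56e-14 N/sqrt(Hz)


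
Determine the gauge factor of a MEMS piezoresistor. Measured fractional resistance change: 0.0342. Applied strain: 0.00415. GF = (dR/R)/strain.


Step 1: Identify values.
dR/R = 0.0342, strain = 0.00415
Step 2: GF = (dR/R) / strain = 0.0342 / 0.00415
GF = 8.2


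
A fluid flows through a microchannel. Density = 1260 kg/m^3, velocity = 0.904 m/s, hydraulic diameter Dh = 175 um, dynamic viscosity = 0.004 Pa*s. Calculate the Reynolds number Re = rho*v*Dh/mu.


Step 1: Convert Dh to meters: Dh = 175e-6 m
Step 2: Re = rho * v * Dh / mu
Re = 1260 * 0.904 * 175e-6 / 0.004
Re = 49.833


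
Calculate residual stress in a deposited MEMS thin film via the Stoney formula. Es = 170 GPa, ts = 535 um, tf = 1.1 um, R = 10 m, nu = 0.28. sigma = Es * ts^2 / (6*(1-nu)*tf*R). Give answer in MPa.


Step 1: Compute numerator: Es * ts^2 = 170 * 535^2 = 48658250 (GPa*um^2)
Step 2: Compute denominator (R in um): 6*(1-nu)*tf*R = 6*0.72*1.1*10e6 = 47520000.0 (um^2)
Step 3: sigma (GPa) = 48658250 / 47520000.0 = 1.023953e+00 GPa
Step 4: Convert to MPa (x1000): sigma = 1024.0 MPa


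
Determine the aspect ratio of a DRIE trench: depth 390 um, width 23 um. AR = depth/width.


Step 1: AR = depth / width
Step 2: AR = 390 / 23
AR = 17.0


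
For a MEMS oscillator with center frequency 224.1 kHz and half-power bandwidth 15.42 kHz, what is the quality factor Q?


Step 1: Q = f0 / bandwidth
Step 2: Q = 224.1 / 15.42
Q = 14.5


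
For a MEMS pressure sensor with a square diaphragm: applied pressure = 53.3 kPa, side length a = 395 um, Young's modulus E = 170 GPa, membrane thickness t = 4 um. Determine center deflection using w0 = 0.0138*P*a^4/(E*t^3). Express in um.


Step 1: Convert pressure to compatible units (E is in GPa, so P in GPa).
P = 53.3 kPa = 53.3e-6 GPa
Step 2: Compute numerator: 0.0138 * P * a^4.
a^4 = 395^4 = 24343800625
numerator = 0.0138 * 53.3e-6 * 24343800625 = 1.790584e+04
Step 3: Compute denominator: E * t^3 = 170 * 4^3 = 10880
Step 4: w0 = numerator / denominator = 1.790584e+04 / 10880 = 1.6458 um


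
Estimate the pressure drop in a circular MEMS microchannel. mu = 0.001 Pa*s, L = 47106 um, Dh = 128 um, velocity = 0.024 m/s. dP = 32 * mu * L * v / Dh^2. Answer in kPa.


Step 1: Convert to SI: L = 47106e-6 m, Dh = 128e-6 m
Step 2: dP = 32 * 0.001 * 47106e-6 * 0.024 / (128e-6)^2
Step 3: dP = 2208.09 Pa
Step 4: Convert to kPa: dP = 2.21 kPa


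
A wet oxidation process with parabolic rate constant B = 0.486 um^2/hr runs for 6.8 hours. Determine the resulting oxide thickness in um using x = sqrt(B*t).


Step 1: Compute B*t = 0.486 * 6.8 = 3.3048
Step 2: x = sqrt(3.3048)
x = 1.818 um


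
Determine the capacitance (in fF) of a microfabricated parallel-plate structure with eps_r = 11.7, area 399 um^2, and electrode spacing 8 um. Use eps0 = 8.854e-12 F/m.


Step 1: Convert area to m^2: A = 399e-12 m^2
Step 2: Convert gap to m: d = 8e-6 m
Step 3: C = eps0 * eps_r * A / d
C = 8.854e-12 * 11.7 * 399e-12 / 8e-6
Step 4: Convert to fF (multiply by 1e15).
C = 5.17 fF


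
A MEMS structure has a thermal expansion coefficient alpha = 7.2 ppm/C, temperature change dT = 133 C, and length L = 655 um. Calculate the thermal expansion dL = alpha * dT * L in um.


Step 1: Convert CTE: alpha = 7.2 ppm/C = 7.2e-6 /C
Step 2: dL = 7.2e-6 * 133 * 655
dL = 0.6272 um


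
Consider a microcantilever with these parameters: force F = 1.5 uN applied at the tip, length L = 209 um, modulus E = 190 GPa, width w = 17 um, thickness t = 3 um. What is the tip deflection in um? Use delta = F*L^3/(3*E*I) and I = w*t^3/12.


Step 1: Calculate the second moment of area.
I = w * t^3 / 12 = 17 * 3^3 / 12 = 38.25 um^4
Step 2: Convert E to consistent units (1 GPa = 1000 uN/um^2).
E = 190 GPa = 190000 uN/um^2
Step 3: Calculate tip deflection.
delta = F * L^3 / (3 * E * I)
delta = 1.5 * 209^3 / (3 * 190000 * 38.25)
delta = 0.6281 um


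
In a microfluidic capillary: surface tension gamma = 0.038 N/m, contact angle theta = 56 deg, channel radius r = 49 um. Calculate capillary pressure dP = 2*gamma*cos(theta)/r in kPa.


Step 1: cos(56 deg) = 0.5592
Step 2: Convert r to m: r = 49e-6 m
Step 3: dP = 2 * 0.038 * 0.5592 / 49e-6 = 867.3 Pa
Step 4: Convert Pa to kPa (divide by 1000).
dP = 0.87 kPa


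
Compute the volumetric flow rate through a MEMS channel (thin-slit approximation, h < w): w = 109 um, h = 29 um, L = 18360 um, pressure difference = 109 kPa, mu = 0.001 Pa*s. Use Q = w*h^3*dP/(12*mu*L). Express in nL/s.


Step 1: Convert all dimensions to SI (meters).
w = 109e-6 m, h = 29e-6 m, L = 18360e-6 m, dP = 109e3 Pa
Step 2: Q = w * h^3 * dP / (12 * mu * L)
Q = 109e-6 * (29e-6)^3 * 109e3 / (12 * 0.001 * 18360e-6) = 1.31520384e-09 m^3/s
Step 3: Convert Q from m^3/s to nL/s (1 m^3 = 1e12 nL, so multiply by 1e12).
Q = 1315.204 nL/s


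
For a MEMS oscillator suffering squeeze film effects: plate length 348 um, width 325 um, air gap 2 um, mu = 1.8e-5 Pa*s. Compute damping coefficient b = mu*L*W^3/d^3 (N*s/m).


Step 1: Convert to SI.
L = 348e-6 m, W = 325e-6 m, d = 2e-6 m
Step 2: W^3 = (325e-6)^3 = 3.43e-11 m^3
Step 3: d^3 = (2e-6)^3 = 8.00e-18 m^3
Step 4: b = 1.8e-5 * 348e-6 * 3.43e-11 / 8.00e-18
b = 2.69e-02 N*s/m


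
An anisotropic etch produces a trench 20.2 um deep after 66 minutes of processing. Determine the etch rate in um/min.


Step 1: Etch rate = depth / time
Step 2: rate = 20.2 / 66
rate = 0.306 um/min


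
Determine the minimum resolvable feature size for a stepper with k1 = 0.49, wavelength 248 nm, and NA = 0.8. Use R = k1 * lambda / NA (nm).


Step 1: Identify values: k1 = 0.49, lambda = 248 nm, NA = 0.8
Step 2: R = k1 * lambda / NA
R = 0.49 * 248 / 0.8
R = 151.9 nm


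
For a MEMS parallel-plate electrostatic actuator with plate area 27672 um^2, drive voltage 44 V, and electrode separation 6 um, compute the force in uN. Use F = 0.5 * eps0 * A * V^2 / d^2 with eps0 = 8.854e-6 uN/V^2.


Step 1: Identify parameters.
eps0 = 8.854e-6 uN/V^2, A = 27672 um^2, V = 44 V, d = 6 um
Step 2: Compute V^2 = 44^2 = 1936
Step 3: Compute d^2 = 6^2 = 36
Step 4: F = 0.5 * 8.854e-6 * 27672 * 1936 / 36
F = 6.588 uN


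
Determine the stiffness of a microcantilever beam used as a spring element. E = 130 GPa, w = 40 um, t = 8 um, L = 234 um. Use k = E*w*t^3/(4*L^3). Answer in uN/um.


Step 1: Convert E to consistent units (1 GPa = 1000 uN/um^2).
E = 130 GPa = 130000 uN/um^2
Step 2: Compute t^3 = 8^3 = 512
Step 3: Compute L^3 = 234^3 = 12812904
Step 4: k = 130000 * 40 * 512 / (4 * 12812904)
k = 51.9476 uN/um


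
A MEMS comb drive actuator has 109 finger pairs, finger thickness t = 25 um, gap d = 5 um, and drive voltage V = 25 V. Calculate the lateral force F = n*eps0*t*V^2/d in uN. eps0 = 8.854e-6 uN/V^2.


Step 1: Parameters: n=109, eps0=8.854e-6 uN/V^2, t=25 um, V=25 V, d=5 um
Step 2: V^2 = 625
Step 3: F = 109 * 8.854e-6 * 25 * 625 / 5
F = 3.016 uN


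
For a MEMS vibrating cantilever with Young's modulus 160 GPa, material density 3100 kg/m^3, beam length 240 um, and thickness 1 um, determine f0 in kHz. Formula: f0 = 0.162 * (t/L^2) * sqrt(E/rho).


Step 1: Convert units to SI.
t_SI = 1e-6 m, L_SI = 240e-6 m
Step 2: Calculate sqrt(E/rho).
sqrt(160e9 / 3100) = 7184.21 m/s
Step 3: Compute f0.
f0 = 0.162 * 1e-6 / (240e-6)^2 * 7184.21 = 20205.6 Hz = 20.21 kHz


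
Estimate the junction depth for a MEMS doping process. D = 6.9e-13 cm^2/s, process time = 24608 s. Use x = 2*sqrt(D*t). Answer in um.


Step 1: Compute D*t = 6.9e-13 * 24608 = 1.697952e-08 cm^2
Step 2: sqrt(D*t) = 1.30305e-04 cm
Step 3: x = 2 * 1.30305e-04 cm = 2.6061e-04 cm
Step 4: Convert to um (1 cm = 1e4 um): x = 2.606 um


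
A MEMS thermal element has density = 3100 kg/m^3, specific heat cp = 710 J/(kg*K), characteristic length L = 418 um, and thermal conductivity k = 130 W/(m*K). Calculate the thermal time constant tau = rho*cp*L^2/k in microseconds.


Step 1: Convert L to m: L = 418e-6 m
Step 2: L^2 = (418e-6)^2 = 1.74724e-07 m^2
Step 3: tau = 3100 * 710 * 1.74724e-07 / 130 = 2.95821172e-03 s
Step 4: Convert to microseconds (multiply by 1e6).
tau = 2958.212 us


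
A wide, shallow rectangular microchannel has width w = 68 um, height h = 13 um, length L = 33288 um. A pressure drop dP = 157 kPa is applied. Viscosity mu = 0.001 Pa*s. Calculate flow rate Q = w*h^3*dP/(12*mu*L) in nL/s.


Step 1: Convert all dimensions to SI (meters).
w = 68e-6 m, h = 13e-6 m, L = 33288e-6 m, dP = 157e3 Pa
Step 2: Q = w * h^3 * dP / (12 * mu * L)
Q = 68e-6 * (13e-6)^3 * 157e3 / (12 * 0.001 * 33288e-6) = 5.871779e-11 m^3/s
Step 3: Convert Q from m^3/s to nL/s (1 m^3 = 1e12 nL, so multiply by 1e12).
Q = 58.718 nL/s


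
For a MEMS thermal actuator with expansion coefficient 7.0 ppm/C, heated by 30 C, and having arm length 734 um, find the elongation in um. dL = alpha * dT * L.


Step 1: Convert CTE: alpha = 7.0 ppm/C = 7.0e-6 /C
Step 2: dL = 7.0e-6 * 30 * 734
dL = 0.1541 um


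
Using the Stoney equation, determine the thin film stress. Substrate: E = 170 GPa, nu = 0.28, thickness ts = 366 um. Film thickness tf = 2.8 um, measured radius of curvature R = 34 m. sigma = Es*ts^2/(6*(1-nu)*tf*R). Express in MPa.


Step 1: Compute numerator: Es * ts^2 = 170 * 366^2 = 22772520 (GPa*um^2)
Step 2: Compute denominator (R in um): 6*(1-nu)*tf*R = 6*0.72*2.8*34e6 = 411264000.0 (um^2)
Step 3: sigma (GPa) = 22772520 / 411264000.0 = 5.5372e-02 GPa
Step 4: Convert to MPa (x1000): sigma = 55.4 MPa


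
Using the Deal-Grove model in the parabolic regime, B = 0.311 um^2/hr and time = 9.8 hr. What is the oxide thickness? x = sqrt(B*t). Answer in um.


Step 1: Compute B*t = 0.311 * 9.8 = 3.0478
Step 2: x = sqrt(3.0478)
x = 1.746 um


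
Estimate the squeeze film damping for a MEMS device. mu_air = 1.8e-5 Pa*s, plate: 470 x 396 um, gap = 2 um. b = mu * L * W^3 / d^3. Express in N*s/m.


Step 1: Convert to SI.
L = 470e-6 m, W = 396e-6 m, d = 2e-6 m
Step 2: W^3 = (396e-6)^3 = 6.21e-11 m^3
Step 3: d^3 = (2e-6)^3 = 8.00e-18 m^3
Step 4: b = 1.8e-5 * 470e-6 * 6.21e-11 / 8.00e-18
b = 6.57e-02 N*s/m


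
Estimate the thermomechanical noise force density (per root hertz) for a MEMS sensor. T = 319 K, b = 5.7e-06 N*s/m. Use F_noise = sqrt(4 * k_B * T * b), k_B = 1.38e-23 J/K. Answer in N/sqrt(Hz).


Step 1: Compute 4 * k_B * T * b
= 4 * 1.38e-23 * 319 * 5.7e-06
= 1.0037e-25 N^2/Hz
Step 2: F_noise = sqrt(1.0037e-25)
F_noise = 3.17e-13 N/sqrt(Hz)


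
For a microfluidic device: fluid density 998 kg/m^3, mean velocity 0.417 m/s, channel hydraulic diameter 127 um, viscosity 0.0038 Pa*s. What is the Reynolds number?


Step 1: Convert Dh to meters: Dh = 127e-6 m
Step 2: Re = rho * v * Dh / mu
Re = 998 * 0.417 * 127e-6 / 0.0038
Re = 13.909


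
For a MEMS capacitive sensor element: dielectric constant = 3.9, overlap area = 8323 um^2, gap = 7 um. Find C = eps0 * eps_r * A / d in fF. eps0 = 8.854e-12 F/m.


Step 1: Convert area to m^2: A = 8323e-12 m^2
Step 2: Convert gap to m: d = 7e-6 m
Step 3: C = eps0 * eps_r * A / d
C = 8.854e-12 * 3.9 * 8323e-12 / 7e-6
Step 4: Convert to fF (multiply by 1e15).
C = 41.06 fF


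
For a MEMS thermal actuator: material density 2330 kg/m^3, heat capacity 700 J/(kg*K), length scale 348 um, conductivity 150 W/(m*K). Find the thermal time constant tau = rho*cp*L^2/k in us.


Step 1: Convert L to m: L = 348e-6 m
Step 2: L^2 = (348e-6)^2 = 1.21104e-07 m^2
Step 3: tau = 2330 * 700 * 1.21104e-07 / 150 = 1.31680416e-03 s
Step 4: Convert to microseconds (multiply by 1e6).
tau = 1316.804 us


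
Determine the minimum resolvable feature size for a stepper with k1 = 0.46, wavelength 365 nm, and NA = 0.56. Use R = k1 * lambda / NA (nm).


Step 1: Identify values: k1 = 0.46, lambda = 365 nm, NA = 0.56
Step 2: R = k1 * lambda / NA
R = 0.46 * 365 / 0.56
R = 299.8 nm


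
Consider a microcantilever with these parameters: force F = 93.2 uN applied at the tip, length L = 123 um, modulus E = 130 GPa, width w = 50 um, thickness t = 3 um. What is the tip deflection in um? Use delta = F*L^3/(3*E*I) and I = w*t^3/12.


Step 1: Calculate the second moment of area.
I = w * t^3 / 12 = 50 * 3^3 / 12 = 112.5 um^4
Step 2: Convert E to consistent units (1 GPa = 1000 uN/um^2).
E = 130 GPa = 130000 uN/um^2
Step 3: Calculate tip deflection.
delta = F * L^3 / (3 * E * I)
delta = 93.2 * 123^3 / (3 * 130000 * 112.5)
delta = 3.9529 um


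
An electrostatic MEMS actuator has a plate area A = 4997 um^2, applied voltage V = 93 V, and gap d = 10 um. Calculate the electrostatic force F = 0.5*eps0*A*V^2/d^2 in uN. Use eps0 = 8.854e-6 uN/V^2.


Step 1: Identify parameters.
eps0 = 8.854e-6 uN/V^2, A = 4997 um^2, V = 93 V, d = 10 um
Step 2: Compute V^2 = 93^2 = 8649
Step 3: Compute d^2 = 10^2 = 100
Step 4: F = 0.5 * 8.854e-6 * 4997 * 8649 / 100
F = 1.913 uN


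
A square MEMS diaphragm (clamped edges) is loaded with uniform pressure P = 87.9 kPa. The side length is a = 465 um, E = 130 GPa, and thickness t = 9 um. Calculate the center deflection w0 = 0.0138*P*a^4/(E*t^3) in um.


Step 1: Convert pressure to compatible units (E is in GPa, so P in GPa).
P = 87.9 kPa = 87.9e-6 GPa
Step 2: Compute numerator: 0.0138 * P * a^4.
a^4 = 465^4 = 46753250625
numerator = 0.0138 * 87.9e-6 * 46753250625 = 5.67126e+04
Step 3: Compute denominator: E * t^3 = 130 * 9^3 = 94770
Step 4: w0 = numerator / denominator = 5.67126e+04 / 94770 = 0.5984 um


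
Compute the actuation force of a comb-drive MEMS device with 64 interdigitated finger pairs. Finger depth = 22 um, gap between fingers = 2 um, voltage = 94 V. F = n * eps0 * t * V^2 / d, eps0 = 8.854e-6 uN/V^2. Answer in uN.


Step 1: Parameters: n=64, eps0=8.854e-6 uN/V^2, t=22 um, V=94 V, d=2 um
Step 2: V^2 = 8836
Step 3: F = 64 * 8.854e-6 * 22 * 8836 / 2
F = 55.077 uN


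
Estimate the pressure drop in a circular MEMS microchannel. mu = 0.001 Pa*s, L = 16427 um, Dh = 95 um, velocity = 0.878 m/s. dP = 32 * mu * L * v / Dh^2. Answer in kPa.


Step 1: Convert to SI: L = 16427e-6 m, Dh = 95e-6 m
Step 2: dP = 32 * 0.001 * 16427e-6 * 0.878 / (95e-6)^2
Step 3: dP = 51139.39 Pa
Step 4: Convert to kPa: dP = 51.14 kPa


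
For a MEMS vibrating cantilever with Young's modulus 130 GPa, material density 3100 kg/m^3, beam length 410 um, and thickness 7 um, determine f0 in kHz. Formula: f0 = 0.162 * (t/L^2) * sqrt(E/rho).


Step 1: Convert units to SI.
t_SI = 7e-6 m, L_SI = 410e-6 m
Step 2: Calculate sqrt(E/rho).
sqrt(130e9 / 3100) = 6475.76 m/s
Step 3: Compute f0.
f0 = 0.162 * 7e-6 / (410e-6)^2 * 6475.76 = 43685.4 Hz = 43.69 kHz


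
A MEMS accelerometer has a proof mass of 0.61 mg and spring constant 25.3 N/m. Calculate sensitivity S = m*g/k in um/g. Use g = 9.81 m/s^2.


Step 1: Convert mass: m = 0.61 mg = 6.10e-07 kg
Step 2: S = m * g / k = 6.10e-07 * 9.81 / 25.3
Step 3: S = 2.37e-07 m/g
Step 4: Convert to um/g: S = 0.237 um/g


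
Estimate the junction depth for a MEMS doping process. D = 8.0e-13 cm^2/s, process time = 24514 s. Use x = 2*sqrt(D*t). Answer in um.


Step 1: Compute D*t = 8.0e-13 * 24514 = 1.96112e-08 cm^2
Step 2: sqrt(D*t) = 1.4004e-04 cm
Step 3: x = 2 * 1.4004e-04 cm = 2.8008e-04 cm
Step 4: Convert to um (1 cm = 1e4 um): x = 2.801 um


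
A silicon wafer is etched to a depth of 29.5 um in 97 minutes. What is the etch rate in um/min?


Step 1: Etch rate = depth / time
Step 2: rate = 29.5 / 97
rate = 0.304 um/min


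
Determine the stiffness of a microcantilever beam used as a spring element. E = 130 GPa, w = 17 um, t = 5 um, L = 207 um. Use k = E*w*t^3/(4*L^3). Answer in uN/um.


Step 1: Convert E to consistent units (1 GPa = 1000 uN/um^2).
E = 130 GPa = 130000 uN/um^2
Step 2: Compute t^3 = 5^3 = 125
Step 3: Compute L^3 = 207^3 = 8869743
Step 4: k = 130000 * 17 * 125 / (4 * 8869743)
k = 7.7863 uN/um


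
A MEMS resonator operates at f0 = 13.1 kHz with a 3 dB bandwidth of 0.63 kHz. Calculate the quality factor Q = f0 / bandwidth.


Step 1: Q = f0 / bandwidth
Step 2: Q = 13.1 / 0.63
Q = 20.8


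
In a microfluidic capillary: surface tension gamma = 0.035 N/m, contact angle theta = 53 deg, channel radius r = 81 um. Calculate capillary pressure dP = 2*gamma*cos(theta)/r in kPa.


Step 1: cos(53 deg) = 0.6018
Step 2: Convert r to m: r = 81e-6 m
Step 3: dP = 2 * 0.035 * 0.6018 / 81e-6 = 520.1 Pa
Step 4: Convert Pa to kPa (divide by 1000).
dP = 0.52 kPa


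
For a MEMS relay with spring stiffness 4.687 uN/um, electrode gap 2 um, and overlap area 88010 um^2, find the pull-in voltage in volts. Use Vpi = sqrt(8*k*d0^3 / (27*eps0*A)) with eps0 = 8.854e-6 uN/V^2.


Step 1: Compute numerator: 8 * k * d0^3 = 8 * 4.687 * 2^3 = 299.968
Step 2: Compute denominator: 27 * eps0 * A = 27 * 8.854e-6 * 88010 = 21.039495
Step 3: Vpi = sqrt(299.968 / 21.039495)
Vpi = 3.78 V


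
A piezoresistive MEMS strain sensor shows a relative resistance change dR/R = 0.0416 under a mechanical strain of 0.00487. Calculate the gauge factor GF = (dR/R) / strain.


Step 1: Identify values.
dR/R = 0.0416, strain = 0.00487
Step 2: GF = (dR/R) / strain = 0.0416 / 0.00487
GF = 8.5


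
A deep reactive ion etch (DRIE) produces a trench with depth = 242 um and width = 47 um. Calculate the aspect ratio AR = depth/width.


Step 1: AR = depth / width
Step 2: AR = 242 / 47
AR = 5.1


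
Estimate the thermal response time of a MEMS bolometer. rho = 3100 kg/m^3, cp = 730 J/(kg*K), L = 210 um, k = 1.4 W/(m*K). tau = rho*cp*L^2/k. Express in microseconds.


Step 1: Convert L to m: L = 210e-6 m
Step 2: L^2 = (210e-6)^2 = 4.41e-08 m^2
Step 3: tau = 3100 * 730 * 4.41e-08 / 1.4 = 7.12845e-02 s
Step 4: Convert to microseconds (multiply by 1e6).
tau = 71284.5 us


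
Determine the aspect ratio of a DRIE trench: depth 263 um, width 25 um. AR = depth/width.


Step 1: AR = depth / width
Step 2: AR = 263 / 25
AR = 10.5


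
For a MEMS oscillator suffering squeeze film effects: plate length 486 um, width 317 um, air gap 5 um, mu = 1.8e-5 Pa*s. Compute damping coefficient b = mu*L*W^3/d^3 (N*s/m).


Step 1: Convert to SI.
L = 486e-6 m, W = 317e-6 m, d = 5e-6 m
Step 2: W^3 = (317e-6)^3 = 3.19e-11 m^3
Step 3: d^3 = (5e-6)^3 = 1.25e-16 m^3
Step 4: b = 1.8e-5 * 486e-6 * 3.19e-11 / 1.25e-16
b = 2.23e-03 N*s/m


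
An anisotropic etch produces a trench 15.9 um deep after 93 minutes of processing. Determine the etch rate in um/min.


Step 1: Etch rate = depth / time
Step 2: rate = 15.9 / 93
rate = 0.171 um/min


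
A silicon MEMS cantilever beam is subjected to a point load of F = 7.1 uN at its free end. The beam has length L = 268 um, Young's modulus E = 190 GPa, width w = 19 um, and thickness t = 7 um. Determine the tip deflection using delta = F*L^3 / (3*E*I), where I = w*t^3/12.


Step 1: Calculate the second moment of area.
I = w * t^3 / 12 = 19 * 7^3 / 12 = 543.0833 um^4
Step 2: Convert E to consistent units (1 GPa = 1000 uN/um^2).
E = 190 GPa = 190000 uN/um^2
Step 3: Calculate tip deflection.
delta = F * L^3 / (3 * E * I)
delta = 7.1 * 268^3 / (3 * 190000 * 543.0833)
delta = 0.4415 um


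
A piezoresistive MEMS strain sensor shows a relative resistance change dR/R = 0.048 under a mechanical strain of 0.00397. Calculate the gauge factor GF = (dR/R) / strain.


Step 1: Identify values.
dR/R = 0.048, strain = 0.00397
Step 2: GF = (dR/R) / strain = 0.048 / 0.00397
GF = 12.1


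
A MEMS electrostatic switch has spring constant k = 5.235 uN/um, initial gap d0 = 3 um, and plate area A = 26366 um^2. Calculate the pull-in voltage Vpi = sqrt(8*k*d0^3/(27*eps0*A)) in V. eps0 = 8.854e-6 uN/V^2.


Step 1: Compute numerator: 8 * k * d0^3 = 8 * 5.235 * 3^3 = 1130.76
Step 2: Compute denominator: 27 * eps0 * A = 27 * 8.854e-6 * 26366 = 6.303003
Step 3: Vpi = sqrt(1130.76 / 6.303003)
Vpi = 13.39 V


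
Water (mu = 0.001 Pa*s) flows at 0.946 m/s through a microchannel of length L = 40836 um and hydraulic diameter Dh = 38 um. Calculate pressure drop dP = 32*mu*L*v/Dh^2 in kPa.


Step 1: Convert to SI: L = 40836e-6 m, Dh = 38e-6 m
Step 2: dP = 32 * 0.001 * 40836e-6 * 0.946 / (38e-6)^2
Step 3: dP = 856085.45 Pa
Step 4: Convert to kPa: dP = 856.09 kPa


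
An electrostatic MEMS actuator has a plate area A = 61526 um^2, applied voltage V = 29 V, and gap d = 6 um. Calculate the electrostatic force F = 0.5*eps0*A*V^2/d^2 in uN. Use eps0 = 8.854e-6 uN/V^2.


Step 1: Identify parameters.
eps0 = 8.854e-6 uN/V^2, A = 61526 um^2, V = 29 V, d = 6 um
Step 2: Compute V^2 = 29^2 = 841
Step 3: Compute d^2 = 6^2 = 36
Step 4: F = 0.5 * 8.854e-6 * 61526 * 841 / 36
F = 6.363 uN


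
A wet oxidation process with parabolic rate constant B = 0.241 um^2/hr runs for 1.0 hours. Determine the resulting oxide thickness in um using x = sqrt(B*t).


Step 1: Compute B*t = 0.241 * 1.0 = 0.241
Step 2: x = sqrt(0.241)
x = 0.491 um


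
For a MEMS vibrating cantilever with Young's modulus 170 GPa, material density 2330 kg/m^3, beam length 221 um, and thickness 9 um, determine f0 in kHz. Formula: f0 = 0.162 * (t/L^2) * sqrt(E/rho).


Step 1: Convert units to SI.
t_SI = 9e-6 m, L_SI = 221e-6 m
Step 2: Calculate sqrt(E/rho).
sqrt(170e9 / 2330) = 8541.74 m/s
Step 3: Compute f0.
f0 = 0.162 * 9e-6 / (221e-6)^2 * 8541.74 = 254987.8 Hz = 254.99 kHz


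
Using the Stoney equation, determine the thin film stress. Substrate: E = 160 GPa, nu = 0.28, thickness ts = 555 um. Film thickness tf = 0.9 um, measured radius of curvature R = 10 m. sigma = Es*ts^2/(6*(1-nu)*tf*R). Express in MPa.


Step 1: Compute numerator: Es * ts^2 = 160 * 555^2 = 49284000 (GPa*um^2)
Step 2: Compute denominator (R in um): 6*(1-nu)*tf*R = 6*0.72*0.9*10e6 = 38880000.0 (um^2)
Step 3: sigma (GPa) = 49284000 / 38880000.0 = 1.267593e+00 GPa
Step 4: Convert to MPa (x1000): sigma = 1267.6 MPa


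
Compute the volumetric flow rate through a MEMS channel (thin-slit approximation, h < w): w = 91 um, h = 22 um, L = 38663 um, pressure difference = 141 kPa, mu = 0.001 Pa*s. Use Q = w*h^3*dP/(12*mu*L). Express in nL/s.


Step 1: Convert all dimensions to SI (meters).
w = 91e-6 m, h = 22e-6 m, L = 38663e-6 m, dP = 141e3 Pa
Step 2: Q = w * h^3 * dP / (12 * mu * L)
Q = 91e-6 * (22e-6)^3 * 141e3 / (12 * 0.001 * 38663e-6) = 2.9447725e-10 m^3/s
Step 3: Convert Q from m^3/s to nL/s (1 m^3 = 1e12 nL, so multiply by 1e12).
Q = 294.477 nL/s
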